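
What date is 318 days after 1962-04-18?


Start: 1962-04-18, add 318 days
April 1962 has 30 days: 30 - 18 = 12 days to April 30 -> 306 left
May 1962 has 31 days -> 275 left
June 1962 has 30 days -> 245 left
July 1962 has 31 days -> 214 left
August 1962 has 31 days -> 183 left
September 1962 has 30 days -> 153 left
October 1962 has 31 days -> 122 left
November 1962 has 30 days -> 92 left
December 1962 has 31 days -> 61 left
January 1963 has 31 days -> 30 left
February 1963 has 28 days -> 2 left
March 1963: 2 <= 31 -> lands on March 2

Result: 1963-03-02


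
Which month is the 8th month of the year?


Month 8 of 12

August


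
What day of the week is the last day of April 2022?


April 2022 has 30 days
Anchor: Jan 1, 2022. With p = 2022 - 1 = 2021: (p + p//4 - p//100 + p//400) mod 7 = (2021 + 505 - 20 + 5) mod 7 = 2511 mod 7 = 5 -> Saturday (Mon=0 ... Sun=6)
Days before April (Jan-Mar): 90; April 1 index = (5 + 90) mod 7 = 4 -> Friday
Last day offset: 30 - 1 = 29 days
Weekday index = (4 + 29) mod 7 = 5

Saturday, April 30


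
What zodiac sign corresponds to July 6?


Date: July 6
Conventional tropical zodiac dates: Cancer from June 21 onward; Leo starts July 23
July 6 falls within the Cancer range

Cancer


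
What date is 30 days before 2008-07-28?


Start: 2008-07-28, subtract 30 days
Back 28 days from July 28 reaches June 30, 2008 -> 2 left
June 2008: 30 - 2 = 28 -> lands on June 28

Result: 2008-06-28


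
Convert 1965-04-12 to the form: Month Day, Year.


ISO 1965-04-12 parses as year=1965, month=04, day=12
Month 4 -> April

April 12, 1965


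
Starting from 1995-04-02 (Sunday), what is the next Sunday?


Current: Sunday
Target: Sunday
Days ahead: 7

Next Sunday: 1995-04-09


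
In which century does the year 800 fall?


Century = (year - 1) // 100 + 1
= (800 - 1) // 100 + 1
= 799 // 100 + 1
= 7 + 1

8th century


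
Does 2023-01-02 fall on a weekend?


Anchor: Jan 1, 2023. With p = 2023 - 1 = 2022: (p + p//4 - p//100 + p//400) mod 7 = (2022 + 505 - 20 + 5) mod 7 = 2512 mod 7 = 6 -> Sunday (Mon=0 ... Sun=6)
Day of year: 2; offset = 1
Weekday index = (6 + 1) mod 7 = 0 -> Monday
Weekend days: Saturday, Sunday

No


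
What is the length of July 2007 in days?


July 2007

31 days


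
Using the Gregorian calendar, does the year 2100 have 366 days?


Gregorian leap year rule: divisible by 4, but not by 100, unless also by 400.
2100 is divisible by 100 but not 400 -> not a leap year

No


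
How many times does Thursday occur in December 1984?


December 1984 has 31 days
Anchor: Jan 1, 1984. With p = 1984 - 1 = 1983: (p + p//4 - p//100 + p//400) mod 7 = (1983 + 495 - 19 + 4) mod 7 = 2463 mod 7 = 6 -> Sunday (Mon=0 ... Sun=6)
Days before December (Jan-Nov): 335; December 1 index = (6 + 335) mod 7 = 5 -> Saturday
First Thursday is December 6
Thursdays: 6, 13, 20, 27

4 Thursdays


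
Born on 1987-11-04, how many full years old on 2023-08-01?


Birth: 1987-11-04
Reference: 2023-08-01
Year difference: 2023 - 1987 = 36
Birthday not yet reached in 2023, subtract 1

35 years old


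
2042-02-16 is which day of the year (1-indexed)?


Date: February 16, 2042
Days in months 1 through 1: 31
Plus 16 days in February

Day of year: 47


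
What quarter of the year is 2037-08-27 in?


Month: August (month 8)
Q1: Jan-Mar, Q2: Apr-Jun, Q3: Jul-Sep, Q4: Oct-Dec

Q3


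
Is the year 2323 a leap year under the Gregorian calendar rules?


Gregorian leap year rule: divisible by 4, but not by 100, unless also by 400.
2323 is not divisible by 4 -> not a leap year

No


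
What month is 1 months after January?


January is month 1
1 + 1 = 2

February


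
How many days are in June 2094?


June 2094

30 days


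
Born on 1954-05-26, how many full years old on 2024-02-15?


Birth: 1954-05-26
Reference: 2024-02-15
Year difference: 2024 - 1954 = 70
Birthday not yet reached in 2024, subtract 1

69 years old


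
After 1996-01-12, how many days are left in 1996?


Day of year: 12 of 366
Remaining = 366 - 12

354 days


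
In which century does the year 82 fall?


Century = (year - 1) // 100 + 1
= (82 - 1) // 100 + 1
= 81 // 100 + 1
= 0 + 1

1st century


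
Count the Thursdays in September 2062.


September 2062 has 30 days
Anchor: Jan 1, 2062. With p = 2062 - 1 = 2061: (p + p//4 - p//100 + p//400) mod 7 = (2061 + 515 - 20 + 5) mod 7 = 2561 mod 7 = 6 -> Sunday (Mon=0 ... Sun=6)
Days before September (Jan-Aug): 243; September 1 index = (6 + 243) mod 7 = 4 -> Friday
First Thursday is September 7
Thursdays: 7, 14, 21, 28

4 Thursdays


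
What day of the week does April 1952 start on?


Target: April 1, 1952
Anchor: Jan 1, 1952. With p = 1952 - 1 = 1951: (p + p//4 - p//100 + p//400) mod 7 = (1951 + 487 - 19 + 4) mod 7 = 2423 mod 7 = 1 -> Tuesday (Mon=0 ... Sun=6)
Days before April (Jan-Mar): 91 days
Weekday index = (1 + 91) mod 7 = 1

Tuesday


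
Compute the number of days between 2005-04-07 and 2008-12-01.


From 2005-04-07 to 2008-12-01
2005-04-07: days before April = 31 + 28 + 31 = 90 (2005 is not a leap year); day of year = 90 + 7 = 97
2008-12-01: days before December = 31 + 29 + 31 + 30 + 31 + 30 + 31 + 31 + 30 + 31 + 30 = 335 (2008 is a leap year); day of year = 335 + 1 = 336
Rest of 2005: 365 - 97 = 268
Full years 2006 (365), 2007 (365): 730
Total = 268 + 730 + 336 = 1334

1334 days


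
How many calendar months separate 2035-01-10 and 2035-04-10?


From January 2035 to April 2035
0 years * 12 = 0 months, plus 3 months = 3

3 months


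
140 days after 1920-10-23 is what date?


Start: 1920-10-23, add 140 days
October 1920 has 31 days: 31 - 23 = 8 days to October 31 -> 132 left
November 1920 has 30 days -> 102 left
December 1920 has 31 days -> 71 left
January 1921 has 31 days -> 40 left
February 1921 has 28 days -> 12 left
March 1921: 12 <= 31 -> lands on March 12

Result: 1921-03-12


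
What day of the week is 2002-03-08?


Date: March 8, 2002
Anchor: Jan 1, 2002. With p = 2002 - 1 = 2001: (p + p//4 - p//100 + p//400) mod 7 = (2001 + 500 - 20 + 5) mod 7 = 2486 mod 7 = 1 -> Tuesday (Mon=0 ... Sun=6)
Days before March (Jan-Feb): 59; offset = 59 + 8 - 1 = 66
Weekday index = (1 + 66) mod 7 = 4

Day of the week: Friday


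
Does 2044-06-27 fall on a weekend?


Anchor: Jan 1, 2044. With p = 2044 - 1 = 2043: (p + p//4 - p//100 + p//400) mod 7 = (2043 + 510 - 20 + 5) mod 7 = 2538 mod 7 = 4 -> Friday (Mon=0 ... Sun=6)
Day of year: 179; offset = 178
Weekday index = (4 + 178) mod 7 = 0 -> Monday
Weekend days: Saturday, Sunday

No


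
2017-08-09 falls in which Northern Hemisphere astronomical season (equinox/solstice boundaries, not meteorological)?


Date: August 9
Astronomical Summer (approx.; exact equinox/solstice day varies by year): June 21 to September 21
August 9 falls within the Summer window

Summer


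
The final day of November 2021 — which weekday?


November 2021 has 30 days
Anchor: Jan 1, 2021. With p = 2021 - 1 = 2020: (p + p//4 - p//100 + p//400) mod 7 = (2020 + 505 - 20 + 5) mod 7 = 2510 mod 7 = 4 -> Friday (Mon=0 ... Sun=6)
Days before November (Jan-Oct): 304; November 1 index = (4 + 304) mod 7 = 0 -> Monday
Last day offset: 30 - 1 = 29 days
Weekday index = (0 + 29) mod 7 = 1

Tuesday, November 30


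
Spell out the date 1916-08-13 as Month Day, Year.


ISO 1916-08-13 parses as year=1916, month=08, day=13
Month 8 -> August

August 13, 1916


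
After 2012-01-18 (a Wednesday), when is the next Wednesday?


Current: Wednesday
Target: Wednesday
Days ahead: 7

Next Wednesday: 2012-01-25


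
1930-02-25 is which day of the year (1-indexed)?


Date: February 25, 1930
Days in months 1 through 1: 31
Plus 25 days in February

Day of year: 56


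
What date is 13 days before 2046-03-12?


Start: 2046-03-12, subtract 13 days
Back 12 days from March 12 reaches February 28, 2046 -> 1 left
February 2046: 28 - 1 = 27 -> lands on February 27

Result: 2046-02-27


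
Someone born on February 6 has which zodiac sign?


Date: February 6
Conventional tropical zodiac dates: Aquarius from January 20 onward; Pisces starts February 19
February 6 falls within the Aquarius range

Aquarius


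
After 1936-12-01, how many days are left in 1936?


Day of year: 336 of 366
Remaining = 366 - 336

30 days


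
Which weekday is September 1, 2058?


Target: September 1, 2058
Anchor: Jan 1, 2058. With p = 2058 - 1 = 2057: (p + p//4 - p//100 + p//400) mod 7 = (2057 + 514 - 20 + 5) mod 7 = 2556 mod 7 = 1 -> Tuesday (Mon=0 ... Sun=6)
Days before September (Jan-Aug): 243 days
Weekday index = (1 + 243) mod 7 = 6

Sunday


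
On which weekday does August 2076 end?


August 2076 has 31 days
Anchor: Jan 1, 2076. With p = 2076 - 1 = 2075: (p + p//4 - p//100 + p//400) mod 7 = (2075 + 518 - 20 + 5) mod 7 = 2578 mod 7 = 2 -> Wednesday (Mon=0 ... Sun=6)
Days before August (Jan-Jul): 213; August 1 index = (2 + 213) mod 7 = 5 -> Saturday
Last day offset: 31 - 1 = 30 days
Weekday index = (5 + 30) mod 7 = 0

Monday, August 31


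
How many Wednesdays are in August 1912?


August 1912 has 31 days
Anchor: Jan 1, 1912. With p = 1912 - 1 = 1911: (p + p//4 - p//100 + p//400) mod 7 = (1911 + 477 - 19 + 4) mod 7 = 2373 mod 7 = 0 -> Monday (Mon=0 ... Sun=6)
Days before August (Jan-Jul): 213; August 1 index = (0 + 213) mod 7 = 3 -> Thursday
First Wednesday is August 7
Wednesdays: 7, 14, 21, 28

4 Wednesdays


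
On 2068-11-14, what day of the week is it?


Date: November 14, 2068
Anchor: Jan 1, 2068. With p = 2068 - 1 = 2067: (p + p//4 - p//100 + p//400) mod 7 = (2067 + 516 - 20 + 5) mod 7 = 2568 mod 7 = 6 -> Sunday (Mon=0 ... Sun=6)
Days before November (Jan-Oct): 305; offset = 305 + 14 - 1 = 318
Weekday index = (6 + 318) mod 7 = 2

Day of the week: Wednesday


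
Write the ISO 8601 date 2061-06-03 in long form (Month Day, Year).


ISO 2061-06-03 parses as year=2061, month=06, day=03
Month 6 -> June

June 3, 2061


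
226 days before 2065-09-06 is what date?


Start: 2065-09-06, subtract 226 days
Back 6 days from September 6 reaches August 31, 2065 -> 220 left
August 2065 has 31 days -> back to July 31, 2065 -> 189 left
July 2065 has 31 days -> back to June 30, 2065 -> 158 left
June 2065 has 30 days -> back to May 31, 2065 -> 128 left
May 2065 has 31 days -> back to April 30, 2065 -> 97 left
April 2065 has 30 days -> back to March 31, 2065 -> 67 left
March 2065 has 31 days -> back to February 28, 2065 -> 36 left
February 2065 has 28 days -> back to January 31, 2065 -> 8 left
January 2065: 31 - 8 = 23 -> lands on January 23

Result: 2065-01-23


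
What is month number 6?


Month 6 of 12

June


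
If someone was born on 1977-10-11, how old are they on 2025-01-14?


Birth: 1977-10-11
Reference: 2025-01-14
Year difference: 2025 - 1977 = 48
Birthday not yet reached in 2025, subtract 1

47 years old


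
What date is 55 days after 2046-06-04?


Start: 2046-06-04, add 55 days
June 2046 has 30 days: 30 - 4 = 26 days to June 30 -> 29 left
July 2046: 29 <= 31 -> lands on July 29

Result: 2046-07-29


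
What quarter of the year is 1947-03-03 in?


Month: March (month 3)
Q1: Jan-Mar, Q2: Apr-Jun, Q3: Jul-Sep, Q4: Oct-Dec

Q1


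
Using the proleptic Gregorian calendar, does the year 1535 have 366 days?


Gregorian leap year rule: divisible by 4, but not by 100, unless also by 400.
1535 is not divisible by 4 -> not a leap year

No


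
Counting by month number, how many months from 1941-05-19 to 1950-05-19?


From May 1941 to May 1950
9 years * 12 = 108 months = 108

108 months


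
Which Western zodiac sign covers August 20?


Date: August 20
Conventional tropical zodiac dates: Leo from July 23 onward; Virgo starts August 23
August 20 falls within the Leo range

Leo


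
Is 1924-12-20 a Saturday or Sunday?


Anchor: Jan 1, 1924. With p = 1924 - 1 = 1923: (p + p//4 - p//100 + p//400) mod 7 = (1923 + 480 - 19 + 4) mod 7 = 2388 mod 7 = 1 -> Tuesday (Mon=0 ... Sun=6)
Day of year: 355; offset = 354
Weekday index = (1 + 354) mod 7 = 5 -> Saturday
Weekend days: Saturday, Sunday

Yes


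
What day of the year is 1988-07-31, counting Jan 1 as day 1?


Date: July 31, 1988
Days in months 1 through 6: 182
Plus 31 days in July

Day of year: 213


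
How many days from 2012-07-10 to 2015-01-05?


From 2012-07-10 to 2015-01-05
2012-07-10: days before July = 31 + 29 + 31 + 30 + 31 + 30 = 182 (2012 is a leap year); day of year = 182 + 10 = 192
2015-01-05: day of year = 5
Rest of 2012: 366 - 192 = 174
Full years 2013 (365), 2014 (365): 730
Total = 174 + 730 + 5 = 909

909 days


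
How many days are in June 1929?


June 1929

30 days


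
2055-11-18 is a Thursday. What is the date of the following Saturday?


Current: Thursday
Target: Saturday
Days ahead: 2

Next Saturday: 2055-11-20


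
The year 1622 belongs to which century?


Century = (year - 1) // 100 + 1
= (1622 - 1) // 100 + 1
= 1621 // 100 + 1
= 16 + 1

17th century


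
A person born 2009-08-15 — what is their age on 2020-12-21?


Birth: 2009-08-15
Reference: 2020-12-21
Year difference: 2020 - 2009 = 11

11 years old


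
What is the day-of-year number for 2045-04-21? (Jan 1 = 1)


Date: April 21, 2045
Days in months 1 through 3: 90
Plus 21 days in April

Day of year: 111


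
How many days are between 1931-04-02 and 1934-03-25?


From 1931-04-02 to 1934-03-25
1931-04-02: days before April = 31 + 28 + 31 = 90 (1931 is not a leap year); day of year = 90 + 2 = 92
1934-03-25: days before March = 31 + 28 = 59 (1934 is not a leap year); day of year = 59 + 25 = 84
Rest of 1931: 365 - 92 = 273
Full years 1932 (366), 1933 (365): 731
Total = 273 + 731 + 84 = 1088

1088 days


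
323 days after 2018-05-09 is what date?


Start: 2018-05-09, add 323 days
May 2018 has 31 days: 31 - 9 = 22 days to May 31 -> 301 left
June 2018 has 30 days -> 271 left
July 2018 has 31 days -> 240 left
August 2018 has 31 days -> 209 left
September 2018 has 30 days -> 179 left
October 2018 has 31 days -> 148 left
November 2018 has 30 days -> 118 left
December 2018 has 31 days -> 87 left
January 2019 has 31 days -> 56 left
February 2019 has 28 days -> 28 left
March 2019: 28 <= 31 -> lands on March 28

Result: 2019-03-28


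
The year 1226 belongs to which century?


Century = (year - 1) // 100 + 1
= (1226 - 1) // 100 + 1
= 1225 // 100 + 1
= 12 + 1

13th century


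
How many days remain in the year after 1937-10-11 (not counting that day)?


Day of year: 284 of 365
Remaining = 365 - 284

81 days


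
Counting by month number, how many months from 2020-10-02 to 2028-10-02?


From October 2020 to October 2028
8 years * 12 = 96 months = 96

96 months


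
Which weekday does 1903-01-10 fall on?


Date: January 10, 1903
Anchor: Jan 1, 1903. With p = 1903 - 1 = 1902: (p + p//4 - p//100 + p//400) mod 7 = (1902 + 475 - 19 + 4) mod 7 = 2362 mod 7 = 3 -> Thursday (Mon=0 ... Sun=6)
Days into year = 10 - 1 = 9
Weekday index = (3 + 9) mod 7 = 5

Day of the week: Saturday


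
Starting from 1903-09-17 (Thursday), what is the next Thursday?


Current: Thursday
Target: Thursday
Days ahead: 7

Next Thursday: 1903-09-24


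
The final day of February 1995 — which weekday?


February 1995 has 28 days
Anchor: Jan 1, 1995. With p = 1995 - 1 = 1994: (p + p//4 - p//100 + p//400) mod 7 = (1994 + 498 - 19 + 4) mod 7 = 2477 mod 7 = 6 -> Sunday (Mon=0 ... Sun=6)
Days before February (Jan): 31; February 1 index = (6 + 31) mod 7 = 2 -> Wednesday
Last day offset: 28 - 1 = 27 days
Weekday index = (2 + 27) mod 7 = 1

Tuesday, February 28


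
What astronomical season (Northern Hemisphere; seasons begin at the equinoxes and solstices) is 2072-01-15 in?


Date: January 15
Astronomical Winter (approx.; exact equinox/solstice day varies by year): December 21 to March 19
January 15 falls within the Winter window

Winter


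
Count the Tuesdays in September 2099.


September 2099 has 30 days
Anchor: Jan 1, 2099. With p = 2099 - 1 = 2098: (p + p//4 - p//100 + p//400) mod 7 = (2098 + 524 - 20 + 5) mod 7 = 2607 mod 7 = 3 -> Thursday (Mon=0 ... Sun=6)
Days before September (Jan-Aug): 243; September 1 index = (3 + 243) mod 7 = 1 -> Tuesday
First Tuesday is September 1
Tuesdays: 1, 8, 15, 22, 29

5 Tuesdays


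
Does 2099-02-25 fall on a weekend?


Anchor: Jan 1, 2099. With p = 2099 - 1 = 2098: (p + p//4 - p//100 + p//400) mod 7 = (2098 + 524 - 20 + 5) mod 7 = 2607 mod 7 = 3 -> Thursday (Mon=0 ... Sun=6)
Day of year: 56; offset = 55
Weekday index = (3 + 55) mod 7 = 2 -> Wednesday
Weekend days: Saturday, Sunday

No


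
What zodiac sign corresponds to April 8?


Date: April 8
Conventional tropical zodiac dates: Aries from March 21 onward; Taurus starts April 20
April 8 falls within the Aries range

Aries


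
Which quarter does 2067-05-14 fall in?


Month: May (month 5)
Q1: Jan-Mar, Q2: Apr-Jun, Q3: Jul-Sep, Q4: Oct-Dec

Q2


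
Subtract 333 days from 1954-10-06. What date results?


Start: 1954-10-06, subtract 333 days
Back 6 days from October 6 reaches September 30, 1954 -> 327 left
September 1954 has 30 days -> back to August 31, 1954 -> 297 left
August 1954 has 31 days -> back to July 31, 1954 -> 266 left
July 1954 has 31 days -> back to June 30, 1954 -> 235 left
June 1954 has 30 days -> back to May 31, 1954 -> 205 left
May 1954 has 31 days -> back to April 30, 1954 -> 174 left
April 1954 has 30 days -> back to March 31, 1954 -> 144 left
March 1954 has 31 days -> back to February 28, 1954 -> 113 left
February 1954 has 28 days -> back to January 31, 1954 -> 85 left
January 1954 has 31 days -> back to December 31, 1953 -> 54 left
December 1953 has 31 days -> back to November 30, 1953 -> 23 left
November 1953: 30 - 23 = 7 -> lands on November 7

Result: 1953-11-07


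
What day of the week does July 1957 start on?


Target: July 1, 1957
Anchor: Jan 1, 1957. With p = 1957 - 1 = 1956: (p + p//4 - p//100 + p//400) mod 7 = (1956 + 489 - 19 + 4) mod 7 = 2430 mod 7 = 1 -> Tuesday (Mon=0 ... Sun=6)
Days before July (Jan-Jun): 181 days
Weekday index = (1 + 181) mod 7 = 0

Monday


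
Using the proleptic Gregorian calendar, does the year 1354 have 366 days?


Gregorian leap year rule: divisible by 4, but not by 100, unless also by 400.
1354 is not divisible by 4 -> not a leap year

No


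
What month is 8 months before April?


April is month 4
4 - 8 = -4; wrap: -4 + 12 = 8

August


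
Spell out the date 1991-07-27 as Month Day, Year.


ISO 1991-07-27 parses as year=1991, month=07, day=27
Month 7 -> July

July 27, 1991


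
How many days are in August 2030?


August 2030

31 days


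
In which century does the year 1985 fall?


Century = (year - 1) // 100 + 1
= (1985 - 1) // 100 + 1
= 1984 // 100 + 1
= 19 + 1

20th century


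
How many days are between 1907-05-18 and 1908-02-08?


From 1907-05-18 to 1908-02-08
1907-05-18: days before May = 31 + 28 + 31 + 30 = 120 (1907 is not a leap year); day of year = 120 + 18 = 138
1908-02-08: days before February = 31; day of year = 31 + 8 = 39
Rest of 1907: 365 - 138 = 227
Total = 227 + 39 = 266

266 days


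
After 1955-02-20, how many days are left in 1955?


Day of year: 51 of 365
Remaining = 365 - 51

314 days


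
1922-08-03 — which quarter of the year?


Month: August (month 8)
Q1: Jan-Mar, Q2: Apr-Jun, Q3: Jul-Sep, Q4: Oct-Dec

Q3


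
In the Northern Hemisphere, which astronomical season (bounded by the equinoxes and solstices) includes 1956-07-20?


Date: July 20
Astronomical Summer (approx.; exact equinox/solstice day varies by year): June 21 to September 21
July 20 falls within the Summer window

Summer


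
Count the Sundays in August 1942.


August 1942 has 31 days
Anchor: Jan 1, 1942. With p = 1942 - 1 = 1941: (p + p//4 - p//100 + p//400) mod 7 = (1941 + 485 - 19 + 4) mod 7 = 2411 mod 7 = 3 -> Thursday (Mon=0 ... Sun=6)
Days before August (Jan-Jul): 212; August 1 index = (3 + 212) mod 7 = 5 -> Saturday
First Sunday is August 2
Sundays: 2, 9, 16, 23, 30

5 Sundays


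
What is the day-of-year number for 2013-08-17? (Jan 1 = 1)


Date: August 17, 2013
Days in months 1 through 7: 212
Plus 17 days in August

Day of year: 229


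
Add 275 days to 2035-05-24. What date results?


Start: 2035-05-24, add 275 days
May 2035 has 31 days: 31 - 24 = 7 days to May 31 -> 268 left
June 2035 has 30 days -> 238 left
July 2035 has 31 days -> 207 left
August 2035 has 31 days -> 176 left
September 2035 has 30 days -> 146 left
October 2035 has 31 days -> 115 left
November 2035 has 30 days -> 85 left
December 2035 has 31 days -> 54 left
January 2036 has 31 days -> 23 left
February 2036: 23 <= 29 -> lands on February 23

Result: 2036-02-23


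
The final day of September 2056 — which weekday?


September 2056 has 30 days
Anchor: Jan 1, 2056. With p = 2056 - 1 = 2055: (p + p//4 - p//100 + p//400) mod 7 = (2055 + 513 - 20 + 5) mod 7 = 2553 mod 7 = 5 -> Saturday (Mon=0 ... Sun=6)
Days before September (Jan-Aug): 244; September 1 index = (5 + 244) mod 7 = 4 -> Friday
Last day offset: 30 - 1 = 29 days
Weekday index = (4 + 29) mod 7 = 5

Saturday, September 30


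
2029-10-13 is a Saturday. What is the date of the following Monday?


Current: Saturday
Target: Monday
Days ahead: 2

Next Monday: 2029-10-15


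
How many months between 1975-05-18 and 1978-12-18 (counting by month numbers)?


From May 1975 to December 1978
3 years * 12 = 36 months, plus 7 months = 43

43 months


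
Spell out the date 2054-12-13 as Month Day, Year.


ISO 2054-12-13 parses as year=2054, month=12, day=13
Month 12 -> December

December 13, 2054


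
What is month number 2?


Month 2 of 12

February


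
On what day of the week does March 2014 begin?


Target: March 1, 2014
Anchor: Jan 1, 2014. With p = 2014 - 1 = 2013: (p + p//4 - p//100 + p//400) mod 7 = (2013 + 503 - 20 + 5) mod 7 = 2501 mod 7 = 2 -> Wednesday (Mon=0 ... Sun=6)
Days before March (Jan-Feb): 59 days
Weekday index = (2 + 59) mod 7 = 5

Saturday


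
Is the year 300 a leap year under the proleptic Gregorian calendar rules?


Gregorian leap year rule: divisible by 4, but not by 100, unless also by 400.
300 is divisible by 100 but not 400 -> not a leap year

No


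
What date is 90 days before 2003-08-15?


Start: 2003-08-15, subtract 90 days
Back 15 days from August 15 reaches July 31, 2003 -> 75 left
July 2003 has 31 days -> back to June 30, 2003 -> 44 left
June 2003 has 30 days -> back to May 31, 2003 -> 14 left
May 2003: 31 - 14 = 17 -> lands on May 17

Result: 2003-05-17


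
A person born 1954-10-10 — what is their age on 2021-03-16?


Birth: 1954-10-10
Reference: 2021-03-16
Year difference: 2021 - 1954 = 67
Birthday not yet reached in 2021, subtract 1

66 years old


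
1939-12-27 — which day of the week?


Date: December 27, 1939
Anchor: Jan 1, 1939. With p = 1939 - 1 = 1938: (p + p//4 - p//100 + p//400) mod 7 = (1938 + 484 - 19 + 4) mod 7 = 2407 mod 7 = 6 -> Sunday (Mon=0 ... Sun=6)
Days before December (Jan-Nov): 334; offset = 334 + 27 - 1 = 360
Weekday index = (6 + 360) mod 7 = 2

Day of the week: Wednesday


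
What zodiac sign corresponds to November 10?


Date: November 10
Conventional tropical zodiac dates: Scorpio from October 23 onward; Sagittarius starts November 22
November 10 falls within the Scorpio range

Scorpio


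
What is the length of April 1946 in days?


April 1946

30 days


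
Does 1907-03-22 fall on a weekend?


Anchor: Jan 1, 1907. With p = 1907 - 1 = 1906: (p + p//4 - p//100 + p//400) mod 7 = (1906 + 476 - 19 + 4) mod 7 = 2367 mod 7 = 1 -> Tuesday (Mon=0 ... Sun=6)
Day of year: 81; offset = 80
Weekday index = (1 + 80) mod 7 = 4 -> Friday
Weekend days: Saturday, Sunday

No


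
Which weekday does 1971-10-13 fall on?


Date: October 13, 1971
Anchor: Jan 1, 1971. With p = 1971 - 1 = 1970: (p + p//4 - p//100 + p//400) mod 7 = (1970 + 492 - 19 + 4) mod 7 = 2447 mod 7 = 4 -> Friday (Mon=0 ... Sun=6)
Days before October (Jan-Sep): 273; offset = 273 + 13 - 1 = 285
Weekday index = (4 + 285) mod 7 = 2

Day of the week: Wednesday


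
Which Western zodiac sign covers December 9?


Date: December 9
Conventional tropical zodiac dates: Sagittarius from November 22 onward; Capricorn starts December 22
December 9 falls within the Sagittarius range

Sagittarius


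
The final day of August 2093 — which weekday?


August 2093 has 31 days
Anchor: Jan 1, 2093. With p = 2093 - 1 = 2092: (p + p//4 - p//100 + p//400) mod 7 = (2092 + 523 - 20 + 5) mod 7 = 2600 mod 7 = 3 -> Thursday (Mon=0 ... Sun=6)
Days before August (Jan-Jul): 212; August 1 index = (3 + 212) mod 7 = 5 -> Saturday
Last day offset: 31 - 1 = 30 days
Weekday index = (5 + 30) mod 7 = 0

Monday, August 31


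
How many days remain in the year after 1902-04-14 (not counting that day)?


Day of year: 104 of 365
Remaining = 365 - 104

261 days


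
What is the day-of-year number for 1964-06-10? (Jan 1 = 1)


Date: June 10, 1964
Days in months 1 through 5: 152
Plus 10 days in June

Day of year: 162


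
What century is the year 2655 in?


Century = (year - 1) // 100 + 1
= (2655 - 1) // 100 + 1
= 2654 // 100 + 1
= 26 + 1

27th century


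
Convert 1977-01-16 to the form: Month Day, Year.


ISO 1977-01-16 parses as year=1977, month=01, day=16
Month 1 -> January

January 16, 1977


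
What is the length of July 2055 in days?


July 2055

31 days


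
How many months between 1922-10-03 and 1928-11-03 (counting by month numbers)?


From October 1922 to November 1928
6 years * 12 = 72 months, plus 1 month = 73

73 months


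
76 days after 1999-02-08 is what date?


Start: 1999-02-08, add 76 days
February 1999 has 28 days: 28 - 8 = 20 days to February 28 -> 56 left
March 1999 has 31 days -> 25 left
April 1999: 25 <= 30 -> lands on April 25

Result: 1999-04-25


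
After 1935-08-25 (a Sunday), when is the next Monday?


Current: Sunday
Target: Monday
Days ahead: 1

Next Monday: 1935-08-26


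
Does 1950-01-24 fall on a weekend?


Anchor: Jan 1, 1950. With p = 1950 - 1 = 1949: (p + p//4 - p//100 + p//400) mod 7 = (1949 + 487 - 19 + 4) mod 7 = 2421 mod 7 = 6 -> Sunday (Mon=0 ... Sun=6)
Day of year: 24; offset = 23
Weekday index = (6 + 23) mod 7 = 1 -> Tuesday
Weekend days: Saturday, Sunday

No


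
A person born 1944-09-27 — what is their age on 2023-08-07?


Birth: 1944-09-27
Reference: 2023-08-07
Year difference: 2023 - 1944 = 79
Birthday not yet reached in 2023, subtract 1

78 years old


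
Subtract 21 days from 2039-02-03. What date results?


Start: 2039-02-03, subtract 21 days
Back 3 days from February 3 reaches January 31, 2039 -> 18 left
January 2039: 31 - 18 = 13 -> lands on January 13

Result: 2039-01-13


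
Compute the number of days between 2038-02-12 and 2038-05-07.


From 2038-02-12 to 2038-05-07
2038-02-12: days before February = 31; day of year = 31 + 12 = 43
2038-05-07: days before May = 31 + 28 + 31 + 30 = 120 (2038 is not a leap year); day of year = 120 + 7 = 127
Same year: 127 - 43 = 84

84 days


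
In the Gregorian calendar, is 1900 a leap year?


Gregorian leap year rule: divisible by 4, but not by 100, unless also by 400.
1900 is divisible by 100 but not 400 -> not a leap year

No


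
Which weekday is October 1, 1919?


Target: October 1, 1919
Anchor: Jan 1, 1919. With p = 1919 - 1 = 1918: (p + p//4 - p//100 + p//400) mod 7 = (1918 + 479 - 19 + 4) mod 7 = 2382 mod 7 = 2 -> Wednesday (Mon=0 ... Sun=6)
Days before October (Jan-Sep): 273 days
Weekday index = (2 + 273) mod 7 = 2

Wednesday


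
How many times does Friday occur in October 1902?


October 1902 has 31 days
Anchor: Jan 1, 1902. With p = 1902 - 1 = 1901: (p + p//4 - p//100 + p//400) mod 7 = (1901 + 475 - 19 + 4) mod 7 = 2361 mod 7 = 2 -> Wednesday (Mon=0 ... Sun=6)
Days before October (Jan-Sep): 273; October 1 index = (2 + 273) mod 7 = 2 -> Wednesday
First Friday is October 3
Fridays: 3, 10, 17, 24, 31

5 Fridays


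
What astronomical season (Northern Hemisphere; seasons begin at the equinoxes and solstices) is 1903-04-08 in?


Date: April 8
Astronomical Spring (approx.; exact equinox/solstice day varies by year): March 20 to June 20
April 8 falls within the Spring window

Spring


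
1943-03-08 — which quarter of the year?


Month: March (month 3)
Q1: Jan-Mar, Q2: Apr-Jun, Q3: Jul-Sep, Q4: Oct-Dec

Q1


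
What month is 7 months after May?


May is month 5
5 + 7 = 12

December


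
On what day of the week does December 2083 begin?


Target: December 1, 2083
Anchor: Jan 1, 2083. With p = 2083 - 1 = 2082: (p + p//4 - p//100 + p//400) mod 7 = (2082 + 520 - 20 + 5) mod 7 = 2587 mod 7 = 4 -> Friday (Mon=0 ... Sun=6)
Days before December (Jan-Nov): 334 days
Weekday index = (4 + 334) mod 7 = 2

Wednesday


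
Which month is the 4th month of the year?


Month 4 of 12

April


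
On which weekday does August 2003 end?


August 2003 has 31 days
Anchor: Jan 1, 2003. With p = 2003 - 1 = 2002: (p + p//4 - p//100 + p//400) mod 7 = (2002 + 500 - 20 + 5) mod 7 = 2487 mod 7 = 2 -> Wednesday (Mon=0 ... Sun=6)
Days before August (Jan-Jul): 212; August 1 index = (2 + 212) mod 7 = 4 -> Friday
Last day offset: 31 - 1 = 30 days
Weekday index = (4 + 30) mod 7 = 6

Sunday, August 31


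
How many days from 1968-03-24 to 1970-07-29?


From 1968-03-24 to 1970-07-29
1968-03-24: days before March = 31 + 29 = 60 (1968 is a leap year); day of year = 60 + 24 = 84
1970-07-29: days before July = 31 + 28 + 31 + 30 + 31 + 30 = 181 (1970 is not a leap year); day of year = 181 + 29 = 210
Rest of 1968: 366 - 84 = 282
Full years 1969 (365): 365
Total = 282 + 365 + 210 = 857

857 days


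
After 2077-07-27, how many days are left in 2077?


Day of year: 208 of 365
Remaining = 365 - 208

157 days


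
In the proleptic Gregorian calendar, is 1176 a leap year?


Gregorian leap year rule: divisible by 4, but not by 100, unless also by 400.
1176 is divisible by 4 but not 100 -> leap year

Yes


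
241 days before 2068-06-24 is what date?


Start: 2068-06-24, subtract 241 days
Back 24 days from June 24 reaches May 31, 2068 -> 217 left
May 2068 has 31 days -> back to April 30, 2068 -> 186 left
April 2068 has 30 days -> back to March 31, 2068 -> 156 left
March 2068 has 31 days -> back to February 29, 2068 -> 125 left
February 2068 has 29 days -> back to January 31, 2068 -> 96 left
January 2068 has 31 days -> back to December 31, 2067 -> 65 left
December 2067 has 31 days -> back to November 30, 2067 -> 34 left
November 2067 has 30 days -> back to October 31, 2067 -> 4 left
October 2067: 31 - 4 = 27 -> lands on October 27

Result: 2067-10-27


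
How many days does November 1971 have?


November 1971

30 days


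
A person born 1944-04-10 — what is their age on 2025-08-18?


Birth: 1944-04-10
Reference: 2025-08-18
Year difference: 2025 - 1944 = 81

81 years old


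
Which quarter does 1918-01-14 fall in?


Month: January (month 1)
Q1: Jan-Mar, Q2: Apr-Jun, Q3: Jul-Sep, Q4: Oct-Dec

Q1


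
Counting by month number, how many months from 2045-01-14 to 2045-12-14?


From January 2045 to December 2045
0 years * 12 = 0 months, plus 11 months = 11

11 months


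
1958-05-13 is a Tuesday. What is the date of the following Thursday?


Current: Tuesday
Target: Thursday
Days ahead: 2

Next Thursday: 1958-05-15


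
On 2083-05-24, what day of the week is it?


Date: May 24, 2083
Anchor: Jan 1, 2083. With p = 2083 - 1 = 2082: (p + p//4 - p//100 + p//400) mod 7 = (2082 + 520 - 20 + 5) mod 7 = 2587 mod 7 = 4 -> Friday (Mon=0 ... Sun=6)
Days before May (Jan-Apr): 120; offset = 120 + 24 - 1 = 143
Weekday index = (4 + 143) mod 7 = 0

Day of the week: Monday


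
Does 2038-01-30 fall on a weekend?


Anchor: Jan 1, 2038. With p = 2038 - 1 = 2037: (p + p//4 - p//100 + p//400) mod 7 = (2037 + 509 - 20 + 5) mod 7 = 2531 mod 7 = 4 -> Friday (Mon=0 ... Sun=6)
Day of year: 30; offset = 29
Weekday index = (4 + 29) mod 7 = 5 -> Saturday
Weekend days: Saturday, Sunday

Yes


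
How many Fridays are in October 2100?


October 2100 has 31 days
Anchor: Jan 1, 2100. With p = 2100 - 1 = 2099: (p + p//4 - p//100 + p//400) mod 7 = (2099 + 524 - 20 + 5) mod 7 = 2608 mod 7 = 4 -> Friday (Mon=0 ... Sun=6)
Days before October (Jan-Sep): 273; October 1 index = (4 + 273) mod 7 = 4 -> Friday
First Friday is October 1
Fridays: 1, 8, 15, 22, 29

5 Fridays


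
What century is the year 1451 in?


Century = (year - 1) // 100 + 1
= (1451 - 1) // 100 + 1
= 1450 // 100 + 1
= 14 + 1

15th century


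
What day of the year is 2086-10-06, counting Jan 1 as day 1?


Date: October 6, 2086
Days in months 1 through 9: 273
Plus 6 days in October

Day of year: 279


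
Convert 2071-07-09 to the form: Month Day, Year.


ISO 2071-07-09 parses as year=2071, month=07, day=09
Month 7 -> July

July 9, 2071


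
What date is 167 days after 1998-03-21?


Start: 1998-03-21, add 167 days
March 1998 has 31 days: 31 - 21 = 10 days to March 31 -> 157 left
April 1998 has 30 days -> 127 left
May 1998 has 31 days -> 96 left
June 1998 has 30 days -> 66 left
July 1998 has 31 days -> 35 left
August 1998 has 31 days -> 4 left
September 1998: 4 <= 30 -> lands on September 4

Result: 1998-09-04


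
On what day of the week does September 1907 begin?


Target: September 1, 1907
Anchor: Jan 1, 1907. With p = 1907 - 1 = 1906: (p + p//4 - p//100 + p//400) mod 7 = (1906 + 476 - 19 + 4) mod 7 = 2367 mod 7 = 1 -> Tuesday (Mon=0 ... Sun=6)
Days before September (Jan-Aug): 243 days
Weekday index = (1 + 243) mod 7 = 6

Sunday


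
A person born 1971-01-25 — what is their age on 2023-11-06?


Birth: 1971-01-25
Reference: 2023-11-06
Year difference: 2023 - 1971 = 52

52 years old


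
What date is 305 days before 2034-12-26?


Start: 2034-12-26, subtract 305 days
Back 26 days from December 26 reaches November 30, 2034 -> 279 left
November 2034 has 30 days -> back to October 31, 2034 -> 249 left
October 2034 has 31 days -> back to September 30, 2034 -> 218 left
September 2034 has 30 days -> back to August 31, 2034 -> 188 left
August 2034 has 31 days -> back to July 31, 2034 -> 157 left
July 2034 has 31 days -> back to June 30, 2034 -> 126 left
June 2034 has 30 days -> back to May 31, 2034 -> 96 left
May 2034 has 31 days -> back to April 30, 2034 -> 65 left
April 2034 has 30 days -> back to March 31, 2034 -> 35 left
March 2034 has 31 days -> back to February 28, 2034 -> 4 left
February 2034: 28 - 4 = 24 -> lands on February 24

Result: 2034-02-24


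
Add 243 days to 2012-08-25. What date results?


Start: 2012-08-25, add 243 days
August 2012 has 31 days: 31 - 25 = 6 days to August 31 -> 237 left
September 2012 has 30 days -> 207 left
October 2012 has 31 days -> 176 left
November 2012 has 30 days -> 146 left
December 2012 has 31 days -> 115 left
January 2013 has 31 days -> 84 left
February 2013 has 28 days -> 56 left
March 2013 has 31 days -> 25 left
April 2013: 25 <= 30 -> lands on April 25

Result: 2013-04-25


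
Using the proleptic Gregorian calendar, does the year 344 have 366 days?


Gregorian leap year rule: divisible by 4, but not by 100, unless also by 400.
344 is divisible by 4 but not 100 -> leap year

Yes


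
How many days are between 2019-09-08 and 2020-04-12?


From 2019-09-08 to 2020-04-12
2019-09-08: days before September = 31 + 28 + 31 + 30 + 31 + 30 + 31 + 31 = 243 (2019 is not a leap year); day of year = 243 + 8 = 251
2020-04-12: days before April = 31 + 29 + 31 = 91 (2020 is a leap year); day of year = 91 + 12 = 103
Rest of 2019: 365 - 251 = 114
Total = 114 + 103 = 217

217 days


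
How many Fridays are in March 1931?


March 1931 has 31 days
Anchor: Jan 1, 1931. With p = 1931 - 1 = 1930: (p + p//4 - p//100 + p//400) mod 7 = (1930 + 482 - 19 + 4) mod 7 = 2397 mod 7 = 3 -> Thursday (Mon=0 ... Sun=6)
Days before March (Jan-Feb): 59; March 1 index = (3 + 59) mod 7 = 6 -> Sunday
First Friday is March 6
Fridays: 6, 13, 20, 27

4 Fridays


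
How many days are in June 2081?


June 2081

30 days


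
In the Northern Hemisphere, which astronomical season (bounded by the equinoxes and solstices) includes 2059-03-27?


Date: March 27
Astronomical Spring (approx.; exact equinox/solstice day varies by year): March 20 to June 20
March 27 falls within the Spring window

Spring


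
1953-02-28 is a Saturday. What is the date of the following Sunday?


Current: Saturday
Target: Sunday
Days ahead: 1

Next Sunday: 1953-03-01


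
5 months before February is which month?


February is month 2
2 - 5 = -3; wrap: -3 + 12 = 9

September


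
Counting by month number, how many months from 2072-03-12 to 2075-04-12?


From March 2072 to April 2075
3 years * 12 = 36 months, plus 1 month = 37

37 months


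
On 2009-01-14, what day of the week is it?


Date: January 14, 2009
Anchor: Jan 1, 2009. With p = 2009 - 1 = 2008: (p + p//4 - p//100 + p//400) mod 7 = (2008 + 502 - 20 + 5) mod 7 = 2495 mod 7 = 3 -> Thursday (Mon=0 ... Sun=6)
Days into year = 14 - 1 = 13
Weekday index = (3 + 13) mod 7 = 2

Day of the week: Wednesday


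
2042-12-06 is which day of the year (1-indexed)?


Date: December 6, 2042
Days in months 1 through 11: 334
Plus 6 days in December

Day of year: 340


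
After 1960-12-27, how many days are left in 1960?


Day of year: 362 of 366
Remaining = 366 - 362

4 days


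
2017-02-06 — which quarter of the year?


Month: February (month 2)
Q1: Jan-Mar, Q2: Apr-Jun, Q3: Jul-Sep, Q4: Oct-Dec

Q1


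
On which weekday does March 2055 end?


March 2055 has 31 days
Anchor: Jan 1, 2055. With p = 2055 - 1 = 2054: (p + p//4 - p//100 + p//400) mod 7 = (2054 + 513 - 20 + 5) mod 7 = 2552 mod 7 = 4 -> Friday (Mon=0 ... Sun=6)
Days before March (Jan-Feb): 59; March 1 index = (4 + 59) mod 7 = 0 -> Monday
Last day offset: 31 - 1 = 30 days
Weekday index = (0 + 30) mod 7 = 2

Wednesday, March 31


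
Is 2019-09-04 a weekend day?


Anchor: Jan 1, 2019. With p = 2019 - 1 = 2018: (p + p//4 - p//100 + p//400) mod 7 = (2018 + 504 - 20 + 5) mod 7 = 2507 mod 7 = 1 -> Tuesday (Mon=0 ... Sun=6)
Day of year: 247; offset = 246
Weekday index = (1 + 246) mod 7 = 2 -> Wednesday
Weekend days: Saturday, Sunday

No


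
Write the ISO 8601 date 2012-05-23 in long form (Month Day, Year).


ISO 2012-05-23 parses as year=2012, month=05, day=23
Month 5 -> May

May 23, 2012


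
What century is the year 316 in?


Century = (year - 1) // 100 + 1
= (316 - 1) // 100 + 1
= 315 // 100 + 1
= 3 + 1

4th century


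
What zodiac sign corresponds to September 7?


Date: September 7
Conventional tropical zodiac dates: Virgo from August 23 onward; Libra starts September 23
September 7 falls within the Virgo range

Virgo


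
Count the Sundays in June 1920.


June 1920 has 30 days
Anchor: Jan 1, 1920. With p = 1920 - 1 = 1919: (p + p//4 - p//100 + p//400) mod 7 = (1919 + 479 - 19 + 4) mod 7 = 2383 mod 7 = 3 -> Thursday (Mon=0 ... Sun=6)
Days before June (Jan-May): 152; June 1 index = (3 + 152) mod 7 = 1 -> Tuesday
First Sunday is June 6
Sundays: 6, 13, 20, 27

4 Sundays


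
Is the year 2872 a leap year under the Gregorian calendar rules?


Gregorian leap year rule: divisible by 4, but not by 100, unless also by 400.
2872 is divisible by 4 but not 100 -> leap year

Yes


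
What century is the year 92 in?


Century = (year - 1) // 100 + 1
= (92 - 1) // 100 + 1
= 91 // 100 + 1
= 0 + 1

1st century


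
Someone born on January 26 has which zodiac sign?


Date: January 26
Conventional tropical zodiac dates: Aquarius from January 20 onward; Pisces starts February 19
January 26 falls within the Aquarius range

Aquarius


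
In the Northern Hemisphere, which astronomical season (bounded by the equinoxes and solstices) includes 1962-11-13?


Date: November 13
Astronomical Autumn (approx.; exact equinox/solstice day varies by year): September 22 to December 20
November 13 falls within the Autumn window

Autumn
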